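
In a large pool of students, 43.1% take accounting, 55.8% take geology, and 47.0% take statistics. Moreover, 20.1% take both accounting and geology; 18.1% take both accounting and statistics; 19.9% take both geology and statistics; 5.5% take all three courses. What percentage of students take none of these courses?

P(union) = 43.1 + 55.8 + 47.0 − 20.1 − 18.1 − 19.9 + 5.5 = 93.3%
P(none) = 100% − 93.3% = 6.7%

6.7%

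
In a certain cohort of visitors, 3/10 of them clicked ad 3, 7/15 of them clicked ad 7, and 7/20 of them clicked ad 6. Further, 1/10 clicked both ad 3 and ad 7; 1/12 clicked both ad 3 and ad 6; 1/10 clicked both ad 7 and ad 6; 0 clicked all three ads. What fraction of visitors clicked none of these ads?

Apply inclusion-exclusion:
P(at least one) = 3/10 + 7/15 + 7/20 − 1/10 − 1/12 − 1/10 + 0 = 5/6
P(none) = 1 − 5/6 = 1/6

1/6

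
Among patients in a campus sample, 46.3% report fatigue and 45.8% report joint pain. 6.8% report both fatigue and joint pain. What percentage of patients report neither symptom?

14.7%

P(union) = 46.3 + 45.8 − 6.8 = 85.3%
P(none) = 100% − 85.3% = 14.7%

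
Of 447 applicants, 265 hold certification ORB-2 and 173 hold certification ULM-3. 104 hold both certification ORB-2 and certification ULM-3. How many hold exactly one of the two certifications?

Using the inclusion–exclusion count for exactly one event:
N(exactly one) = 265 + 173 − 2·104 = 230

230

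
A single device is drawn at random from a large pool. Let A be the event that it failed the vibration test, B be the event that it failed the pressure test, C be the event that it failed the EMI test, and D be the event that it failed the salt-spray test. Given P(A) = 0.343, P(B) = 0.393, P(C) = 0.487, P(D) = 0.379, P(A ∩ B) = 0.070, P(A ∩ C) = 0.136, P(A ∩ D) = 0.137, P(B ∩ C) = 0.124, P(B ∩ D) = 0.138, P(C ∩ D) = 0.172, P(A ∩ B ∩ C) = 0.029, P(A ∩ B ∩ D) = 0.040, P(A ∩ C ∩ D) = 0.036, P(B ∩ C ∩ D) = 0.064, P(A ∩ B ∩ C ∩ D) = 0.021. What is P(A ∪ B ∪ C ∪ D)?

0.973

P(A ∪ B ∪ C ∪ D) = 0.343 + 0.393 + 0.487 + 0.379 − 0.070 − 0.136 − 0.137 − 0.124 − 0.138 − 0.172 + 0.029 + 0.040 + 0.036 + 0.064 − 0.021 = 0.973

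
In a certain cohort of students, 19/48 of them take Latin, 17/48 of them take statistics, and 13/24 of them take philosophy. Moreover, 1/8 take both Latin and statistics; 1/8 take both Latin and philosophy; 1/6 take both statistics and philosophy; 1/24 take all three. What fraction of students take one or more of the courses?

11/12

Inclusion–exclusion gives
P(union) = 19/48 + 17/48 + 13/24 − 1/8 − 1/8 − 1/6 + 1/24 = 11/12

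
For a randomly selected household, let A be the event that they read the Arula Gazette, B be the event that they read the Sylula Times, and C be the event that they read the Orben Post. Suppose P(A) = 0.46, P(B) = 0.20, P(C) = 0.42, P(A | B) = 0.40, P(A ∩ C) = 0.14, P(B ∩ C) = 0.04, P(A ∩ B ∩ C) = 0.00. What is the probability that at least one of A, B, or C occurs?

P(A ∩ B) = P(B)·P(A|B) = 0.20 × 0.40 = 0.08
P(A ∪ B ∪ C) = 0.46 + 0.20 + 0.42 − 0.08 − 0.14 − 0.04 + 0.00 = 0.82

0.82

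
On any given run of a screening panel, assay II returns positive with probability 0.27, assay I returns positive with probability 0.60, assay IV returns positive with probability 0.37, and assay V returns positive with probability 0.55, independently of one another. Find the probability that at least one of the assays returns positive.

0.917218

Since the events are independent, P(none) is the product of the individual non-occurrence probabilities.
P(none) = (1 − 0.27) × (1 − 0.60) × (1 − 0.37) × (1 − 0.55) = 0.73 × 0.40 × 0.63 × 0.45 = 0.082782
P(at least one) = 1 − 0.082782 = 0.917218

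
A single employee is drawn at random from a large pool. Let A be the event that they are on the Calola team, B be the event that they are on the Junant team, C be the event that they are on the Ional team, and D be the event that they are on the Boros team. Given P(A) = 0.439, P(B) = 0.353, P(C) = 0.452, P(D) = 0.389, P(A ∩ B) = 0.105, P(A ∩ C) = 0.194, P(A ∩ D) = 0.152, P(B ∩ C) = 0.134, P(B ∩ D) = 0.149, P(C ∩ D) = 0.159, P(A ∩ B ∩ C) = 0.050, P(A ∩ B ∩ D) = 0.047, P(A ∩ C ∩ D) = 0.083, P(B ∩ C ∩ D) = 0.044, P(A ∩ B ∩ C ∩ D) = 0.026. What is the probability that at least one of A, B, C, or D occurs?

By inclusion–exclusion:
P(A ∪ B ∪ C ∪ D) = 0.439 + 0.353 + 0.452 + 0.389 − 0.105 − 0.194 − 0.152 − 0.134 − 0.149 − 0.159 + 0.050 + 0.047 + 0.083 + 0.044 − 0.026 = 0.938

0.938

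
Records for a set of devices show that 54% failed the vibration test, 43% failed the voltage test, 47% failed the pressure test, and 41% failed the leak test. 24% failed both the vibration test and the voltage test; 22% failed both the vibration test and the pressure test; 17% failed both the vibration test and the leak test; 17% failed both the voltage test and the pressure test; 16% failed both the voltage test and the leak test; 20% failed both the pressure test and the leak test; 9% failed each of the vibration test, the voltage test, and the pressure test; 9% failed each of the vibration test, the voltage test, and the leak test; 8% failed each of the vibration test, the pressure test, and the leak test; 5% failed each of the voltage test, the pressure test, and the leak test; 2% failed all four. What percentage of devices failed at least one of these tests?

By inclusion-exclusion,
P(≥1) = 54 + 43 + 47 + 41 − 24 − 22 − 17 − 17 − 16 − 20 + 9 + 9 + 8 + 5 − 2 = 98%

98%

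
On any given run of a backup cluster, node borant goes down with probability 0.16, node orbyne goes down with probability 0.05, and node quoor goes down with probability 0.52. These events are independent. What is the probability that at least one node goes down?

0.61696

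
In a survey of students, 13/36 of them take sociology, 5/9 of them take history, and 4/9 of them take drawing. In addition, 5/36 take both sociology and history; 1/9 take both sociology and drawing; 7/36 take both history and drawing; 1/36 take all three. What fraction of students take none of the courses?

1/18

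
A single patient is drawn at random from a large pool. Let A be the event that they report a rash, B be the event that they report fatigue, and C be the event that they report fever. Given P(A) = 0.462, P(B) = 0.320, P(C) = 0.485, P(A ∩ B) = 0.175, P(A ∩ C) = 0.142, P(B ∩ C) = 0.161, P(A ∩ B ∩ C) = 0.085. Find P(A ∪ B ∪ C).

0.874

By inclusion–exclusion:
P(A ∪ B ∪ C) = 0.462 + 0.320 + 0.485 − 0.175 − 0.142 − 0.161 + 0.085 = 0.874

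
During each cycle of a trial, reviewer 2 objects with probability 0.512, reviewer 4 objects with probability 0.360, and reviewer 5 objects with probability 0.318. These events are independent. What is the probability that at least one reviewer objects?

0.78699776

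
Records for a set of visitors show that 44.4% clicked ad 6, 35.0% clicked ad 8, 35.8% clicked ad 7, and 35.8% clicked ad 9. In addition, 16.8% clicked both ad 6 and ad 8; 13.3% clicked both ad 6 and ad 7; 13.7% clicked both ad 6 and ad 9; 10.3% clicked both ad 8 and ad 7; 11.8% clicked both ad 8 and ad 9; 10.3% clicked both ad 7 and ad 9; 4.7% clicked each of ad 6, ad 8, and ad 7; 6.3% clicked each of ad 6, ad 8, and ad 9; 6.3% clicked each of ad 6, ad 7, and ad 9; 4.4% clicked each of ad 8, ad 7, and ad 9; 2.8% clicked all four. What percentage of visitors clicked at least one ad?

93.7%

By inclusion-exclusion,
P(union) = 44.4 + 35.0 + 35.8 + 35.8 − 16.8 − 13.3 − 13.7 − 10.3 − 11.8 − 10.3 + 4.7 + 6.3 + 6.3 + 4.4 − 2.8 = 93.7%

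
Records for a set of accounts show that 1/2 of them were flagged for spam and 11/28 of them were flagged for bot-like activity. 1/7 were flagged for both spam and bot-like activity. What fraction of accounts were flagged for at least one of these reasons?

P(union) = 1/2 + 11/28 − 1/7 = 3/4

3/4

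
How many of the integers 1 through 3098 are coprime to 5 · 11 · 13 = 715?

2080

⌊3098/5⌋ + ⌊3098/11⌋ + ⌊3098/13⌋ − ⌊3098/55⌋ − ⌊3098/65⌋ − ⌊3098/143⌋ + ⌊3098/715⌋ = 619 + 281 + 238 − 56 − 47 − 21 + 4 = 1018
3098 − 1018 = 2080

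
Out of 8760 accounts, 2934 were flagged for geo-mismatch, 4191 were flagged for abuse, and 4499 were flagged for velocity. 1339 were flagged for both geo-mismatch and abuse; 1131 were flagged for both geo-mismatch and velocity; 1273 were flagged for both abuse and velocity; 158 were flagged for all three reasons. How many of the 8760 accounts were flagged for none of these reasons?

721

Inclusion–exclusion gives
|union| = 2934 + 4191 + 4499 − 1339 − 1131 − 1273 + 158 = 8039
None: 8760 − 8039 = 721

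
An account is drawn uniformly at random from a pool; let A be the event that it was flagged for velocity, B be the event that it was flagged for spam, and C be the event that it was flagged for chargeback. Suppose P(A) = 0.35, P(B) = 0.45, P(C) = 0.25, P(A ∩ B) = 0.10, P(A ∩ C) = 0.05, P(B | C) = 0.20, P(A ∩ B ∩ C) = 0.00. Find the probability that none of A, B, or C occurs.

0.15

P(B ∩ C) = P(C)·P(B|C) = 0.25 × 0.20 = 0.05
Inclusion–exclusion gives
P(A ∪ B ∪ C) = 0.35 + 0.45 + 0.25 − 0.10 − 0.05 − 0.05 + 0.00 = 0.85
P(none) = 1 − 0.85 = 0.15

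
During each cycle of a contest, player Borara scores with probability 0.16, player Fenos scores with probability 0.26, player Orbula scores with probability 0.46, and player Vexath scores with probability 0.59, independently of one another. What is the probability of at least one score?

Since the events are independent, P(none) is the product of the individual non-occurrence probabilities.
P(none) = (1 − 0.16) × (1 − 0.26) × (1 − 0.46) × (1 − 0.59) = 0.84 × 0.74 × 0.54 × 0.41 = 0.13762224
P(at least one) = 1 − 0.13762224 = 0.86237776

0.86237776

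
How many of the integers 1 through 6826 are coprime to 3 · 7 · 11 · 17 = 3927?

By inclusion-exclusion,
2275 + 975 + 620 + 401 − 325 − 206 − 133 − 88 − 57 − 36 + 29 + 19 + 12 + 5 − 1 = 3490
6826 − 3490 = 3336

3336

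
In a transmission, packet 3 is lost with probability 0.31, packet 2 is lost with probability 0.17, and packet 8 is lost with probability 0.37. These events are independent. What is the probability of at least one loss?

0.639199

P(none) = (1 − 0.31) × (1 − 0.17) × (1 − 0.37) = 0.69 × 0.83 × 0.63 = 0.360801
P(at least one) = 1 − 0.360801 = 0.639199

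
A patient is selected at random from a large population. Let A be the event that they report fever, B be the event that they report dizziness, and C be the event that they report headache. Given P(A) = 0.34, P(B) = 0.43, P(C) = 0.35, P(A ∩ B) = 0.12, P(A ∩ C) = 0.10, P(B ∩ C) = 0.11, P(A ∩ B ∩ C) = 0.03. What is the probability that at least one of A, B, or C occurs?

0.82

P(A ∪ B ∪ C) = 0.34 + 0.43 + 0.35 − 0.12 − 0.10 − 0.11 + 0.03 = 0.82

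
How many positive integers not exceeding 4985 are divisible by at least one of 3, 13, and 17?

Using inclusion–exclusion:
floor(4985/3) + floor(4985/13) + floor(4985/17) − floor(4985/39) − floor(4985/51) − floor(4985/221) + floor(4985/663) = 1661 + 383 + 293 − 127 − 97 − 22 + 7 = 2098

2098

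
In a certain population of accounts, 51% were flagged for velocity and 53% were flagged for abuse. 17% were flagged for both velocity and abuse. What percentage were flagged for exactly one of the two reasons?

P(exactly one) = 51 + 53 − 2·17 = 70%

70%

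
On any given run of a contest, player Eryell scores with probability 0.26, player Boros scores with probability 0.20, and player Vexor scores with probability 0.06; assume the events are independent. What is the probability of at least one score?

0.44352

P(none) = (1 − 0.26) × (1 − 0.20) × (1 − 0.06) = 0.74 × 0.80 × 0.94 = 0.55648
P(at least one) = 1 − 0.55648 = 0.44352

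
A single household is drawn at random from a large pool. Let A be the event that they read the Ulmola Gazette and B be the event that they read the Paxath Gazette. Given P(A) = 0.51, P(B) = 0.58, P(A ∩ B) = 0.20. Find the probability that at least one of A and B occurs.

0.89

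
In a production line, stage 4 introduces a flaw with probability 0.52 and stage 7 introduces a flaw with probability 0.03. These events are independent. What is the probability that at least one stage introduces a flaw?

0.5344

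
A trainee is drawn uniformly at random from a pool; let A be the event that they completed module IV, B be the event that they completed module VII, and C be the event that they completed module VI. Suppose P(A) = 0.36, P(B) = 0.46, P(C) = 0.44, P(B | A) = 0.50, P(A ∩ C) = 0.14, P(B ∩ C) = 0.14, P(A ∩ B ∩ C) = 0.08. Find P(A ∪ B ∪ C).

0.88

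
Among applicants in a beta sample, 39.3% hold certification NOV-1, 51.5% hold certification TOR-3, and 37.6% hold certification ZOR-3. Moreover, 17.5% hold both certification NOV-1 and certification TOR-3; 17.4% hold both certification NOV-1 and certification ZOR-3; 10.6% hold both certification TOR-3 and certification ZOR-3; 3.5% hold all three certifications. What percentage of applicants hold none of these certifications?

13.6%

Inclusion–exclusion gives
P(at least one) = 39.3 + 51.5 + 37.6 − 17.5 − 17.4 − 10.6 + 3.5 = 86.4%
P(none) = 100% − 86.4% = 13.6%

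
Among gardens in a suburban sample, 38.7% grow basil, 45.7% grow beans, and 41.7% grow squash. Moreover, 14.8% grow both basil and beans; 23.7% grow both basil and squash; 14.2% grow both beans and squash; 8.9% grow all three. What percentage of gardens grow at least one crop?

82.3%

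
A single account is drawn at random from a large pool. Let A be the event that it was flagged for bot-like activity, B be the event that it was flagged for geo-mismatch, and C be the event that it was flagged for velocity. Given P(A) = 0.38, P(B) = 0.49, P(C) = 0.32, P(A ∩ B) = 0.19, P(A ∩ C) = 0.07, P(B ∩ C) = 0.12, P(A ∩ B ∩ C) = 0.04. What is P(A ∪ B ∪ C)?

Apply inclusion-exclusion:
P(A ∪ B ∪ C) = 0.38 + 0.49 + 0.32 − 0.19 − 0.07 − 0.12 + 0.04 = 0.85

0.85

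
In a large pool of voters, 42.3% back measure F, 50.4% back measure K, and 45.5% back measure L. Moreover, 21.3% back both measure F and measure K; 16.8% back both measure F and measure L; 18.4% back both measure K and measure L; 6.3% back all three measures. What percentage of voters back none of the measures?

By inclusion-exclusion,
P(at least one) = 42.3 + 50.4 + 45.5 − 21.3 − 16.8 − 18.4 + 6.3 = 88.0%
P(none) = 100% − 88.0% = 12.0%

12.0%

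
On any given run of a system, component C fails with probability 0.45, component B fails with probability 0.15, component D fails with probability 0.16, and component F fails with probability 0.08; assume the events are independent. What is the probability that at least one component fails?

Independence gives P(none) = ∏(1 − pᵢ).
P(none) = (1 − 0.45) × (1 − 0.15) × (1 − 0.16) × (1 − 0.08) = 0.55 × 0.85 × 0.84 × 0.92 = 0.361284
P(at least one) = 1 − 0.361284 = 0.638716

0.638716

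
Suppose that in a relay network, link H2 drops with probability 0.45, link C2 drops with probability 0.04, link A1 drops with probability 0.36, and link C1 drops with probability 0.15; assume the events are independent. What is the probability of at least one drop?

P(none) = (1 − 0.45) × (1 − 0.04) × (1 − 0.36) × (1 − 0.15) = 0.55 × 0.96 × 0.64 × 0.85 = 0.287232
P(at least one) = 1 − 0.287232 = 0.712768

0.712768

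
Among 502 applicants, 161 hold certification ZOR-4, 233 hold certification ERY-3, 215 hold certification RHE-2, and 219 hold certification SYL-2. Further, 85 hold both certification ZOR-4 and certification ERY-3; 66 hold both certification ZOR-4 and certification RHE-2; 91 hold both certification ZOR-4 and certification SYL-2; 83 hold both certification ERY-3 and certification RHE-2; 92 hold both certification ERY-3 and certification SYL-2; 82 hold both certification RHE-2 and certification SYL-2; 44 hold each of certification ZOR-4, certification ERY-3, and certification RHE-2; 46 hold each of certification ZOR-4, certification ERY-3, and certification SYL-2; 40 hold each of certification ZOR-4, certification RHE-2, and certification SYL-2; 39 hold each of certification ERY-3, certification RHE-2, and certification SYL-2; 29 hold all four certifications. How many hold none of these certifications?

Using inclusion–exclusion:
|union| = 161 + 233 + 215 + 219 − 85 − 66 − 91 − 83 − 92 − 82 + 44 + 46 + 40 + 39 − 29 = 469
None: 502 − 469 = 33

33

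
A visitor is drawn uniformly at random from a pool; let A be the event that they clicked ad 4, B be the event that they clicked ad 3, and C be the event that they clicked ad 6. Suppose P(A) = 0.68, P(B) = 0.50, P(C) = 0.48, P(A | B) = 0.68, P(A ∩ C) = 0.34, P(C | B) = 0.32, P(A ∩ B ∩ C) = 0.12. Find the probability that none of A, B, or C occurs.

P(A ∩ B) = P(B)·P(A|B) = 0.50 × 0.68 = 0.34
P(B ∩ C) = P(B)·P(C|B) = 0.50 × 0.32 = 0.16
Apply inclusion-exclusion:
P(A ∪ B ∪ C) = 0.68 + 0.50 + 0.48 − 0.34 − 0.34 − 0.16 + 0.12 = 0.94
P(none) = 1 − 0.94 = 0.06

0.06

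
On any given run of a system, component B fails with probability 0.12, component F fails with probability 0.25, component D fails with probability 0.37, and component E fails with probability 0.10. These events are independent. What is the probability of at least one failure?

Independence gives P(none) = ∏(1 − pᵢ).
P(none) = (1 − 0.12) × (1 − 0.25) × (1 − 0.37) × (1 − 0.10) = 0.88 × 0.75 × 0.63 × 0.90 = 0.37422
P(at least one) = 1 − 0.37422 = 0.62578

0.62578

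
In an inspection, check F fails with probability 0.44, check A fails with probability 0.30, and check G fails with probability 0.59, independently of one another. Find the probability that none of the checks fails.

0.16072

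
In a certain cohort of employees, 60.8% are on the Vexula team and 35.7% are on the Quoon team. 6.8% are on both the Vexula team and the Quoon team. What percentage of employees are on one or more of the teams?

By inclusion-exclusion,
P(at least one) = 60.8 + 35.7 − 6.8 = 89.7%

89.7%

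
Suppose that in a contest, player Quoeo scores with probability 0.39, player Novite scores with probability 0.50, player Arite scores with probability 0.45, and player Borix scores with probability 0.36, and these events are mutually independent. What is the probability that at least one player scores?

Since the events are independent, P(none) is the product of the individual non-occurrence probabilities.
P(none) = (1 − 0.39) × (1 − 0.50) × (1 − 0.45) × (1 − 0.36) = 0.61 × 0.50 × 0.55 × 0.64 = 0.10736
P(at least one) = 1 − 0.10736 = 0.89264

0.89264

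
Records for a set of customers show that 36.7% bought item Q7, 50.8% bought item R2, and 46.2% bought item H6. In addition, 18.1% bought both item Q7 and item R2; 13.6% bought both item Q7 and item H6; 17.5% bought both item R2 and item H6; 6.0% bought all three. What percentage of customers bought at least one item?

90.5%

By inclusion-exclusion,
P(≥1) = 36.7 + 50.8 + 46.2 − 18.1 − 13.6 − 17.5 + 6.0 = 90.5%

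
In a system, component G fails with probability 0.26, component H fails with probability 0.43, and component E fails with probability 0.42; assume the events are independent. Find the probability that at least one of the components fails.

Since the events are independent, P(none) is the product of the individual non-occurrence probabilities.
P(none) = (1 − 0.26) × (1 − 0.43) × (1 − 0.42) = 0.74 × 0.57 × 0.58 = 0.244644
P(at least one) = 1 − 0.244644 = 0.755356

0.755356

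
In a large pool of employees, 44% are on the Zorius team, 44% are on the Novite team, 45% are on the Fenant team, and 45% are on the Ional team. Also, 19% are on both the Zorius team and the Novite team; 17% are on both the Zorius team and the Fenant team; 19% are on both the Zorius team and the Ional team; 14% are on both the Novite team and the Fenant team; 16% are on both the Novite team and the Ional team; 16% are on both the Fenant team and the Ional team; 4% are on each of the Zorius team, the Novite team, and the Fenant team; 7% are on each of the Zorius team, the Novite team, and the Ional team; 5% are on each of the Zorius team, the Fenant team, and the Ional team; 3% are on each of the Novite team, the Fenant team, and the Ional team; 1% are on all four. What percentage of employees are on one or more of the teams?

95%

P(union) = 44 + 44 + 45 + 45 − 19 − 17 − 19 − 14 − 16 − 16 + 4 + 7 + 5 + 3 − 1 = 95%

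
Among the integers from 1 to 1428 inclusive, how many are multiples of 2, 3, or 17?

Apply inclusion-exclusion:
714 + 476 + 84 − 238 − 42 − 28 + 14 = 980

980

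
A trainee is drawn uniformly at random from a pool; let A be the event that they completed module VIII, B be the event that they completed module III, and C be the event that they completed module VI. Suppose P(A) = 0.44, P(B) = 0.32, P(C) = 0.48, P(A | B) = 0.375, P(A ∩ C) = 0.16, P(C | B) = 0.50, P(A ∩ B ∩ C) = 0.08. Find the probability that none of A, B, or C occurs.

P(A ∩ B) = P(B)·P(A|B) = 0.32 × 0.375 = 0.12
P(B ∩ C) = P(B)·P(C|B) = 0.32 × 0.50 = 0.16
P(A ∪ B ∪ C) = 0.44 + 0.32 + 0.48 − 0.12 − 0.16 − 0.16 + 0.08 = 0.88
P(none) = 1 − 0.88 = 0.12

0.12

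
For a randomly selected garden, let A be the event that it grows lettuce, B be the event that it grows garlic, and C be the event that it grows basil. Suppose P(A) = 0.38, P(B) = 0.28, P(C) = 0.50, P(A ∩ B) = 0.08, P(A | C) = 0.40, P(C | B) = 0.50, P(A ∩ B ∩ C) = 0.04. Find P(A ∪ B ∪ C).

0.78

P(A ∩ C) = P(C)·P(A|C) = 0.50 × 0.40 = 0.20
P(B ∩ C) = P(B)·P(C|B) = 0.28 × 0.50 = 0.14
P(A ∪ B ∪ C) = 0.38 + 0.28 + 0.50 − 0.08 − 0.20 − 0.14 + 0.04 = 0.78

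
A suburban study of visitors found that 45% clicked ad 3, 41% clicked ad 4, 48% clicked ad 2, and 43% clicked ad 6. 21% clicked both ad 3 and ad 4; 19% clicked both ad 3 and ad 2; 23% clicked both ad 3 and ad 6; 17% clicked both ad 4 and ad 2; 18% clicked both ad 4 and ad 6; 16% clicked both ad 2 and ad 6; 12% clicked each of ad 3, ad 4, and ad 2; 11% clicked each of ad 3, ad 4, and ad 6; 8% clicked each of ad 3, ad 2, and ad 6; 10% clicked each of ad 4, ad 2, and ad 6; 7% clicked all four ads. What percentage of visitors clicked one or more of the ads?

97%

Apply inclusion-exclusion:
P(≥1) = 45 + 41 + 48 + 43 − 21 − 19 − 23 − 17 − 18 − 16 + 12 + 11 + 8 + 10 − 7 = 97%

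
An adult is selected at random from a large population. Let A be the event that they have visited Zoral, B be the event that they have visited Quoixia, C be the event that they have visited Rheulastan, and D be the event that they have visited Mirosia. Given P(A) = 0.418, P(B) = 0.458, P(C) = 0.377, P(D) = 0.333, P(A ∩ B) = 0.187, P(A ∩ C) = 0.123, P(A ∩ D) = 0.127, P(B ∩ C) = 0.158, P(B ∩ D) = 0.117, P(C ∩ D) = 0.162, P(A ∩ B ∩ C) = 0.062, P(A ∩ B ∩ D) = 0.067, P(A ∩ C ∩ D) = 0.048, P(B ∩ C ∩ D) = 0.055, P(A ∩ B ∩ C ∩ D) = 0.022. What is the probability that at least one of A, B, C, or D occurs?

0.922

Inclusion–exclusion gives
P(A ∪ B ∪ C ∪ D) = 0.418 + 0.458 + 0.377 + 0.333 − 0.187 − 0.123 − 0.127 − 0.158 − 0.117 − 0.162 + 0.062 + 0.067 + 0.048 + 0.055 − 0.022 = 0.922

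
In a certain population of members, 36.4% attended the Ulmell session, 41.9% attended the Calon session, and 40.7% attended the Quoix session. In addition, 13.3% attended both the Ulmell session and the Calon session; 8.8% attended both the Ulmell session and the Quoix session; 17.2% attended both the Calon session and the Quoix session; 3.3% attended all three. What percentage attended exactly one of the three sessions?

50.3%

By inclusion–exclusion (exactly-one form):
P(exactly one) = 36.4 + 41.9 + 40.7 − 2·13.3 − 2·8.8 − 2·17.2 + 3·3.3 = 50.3%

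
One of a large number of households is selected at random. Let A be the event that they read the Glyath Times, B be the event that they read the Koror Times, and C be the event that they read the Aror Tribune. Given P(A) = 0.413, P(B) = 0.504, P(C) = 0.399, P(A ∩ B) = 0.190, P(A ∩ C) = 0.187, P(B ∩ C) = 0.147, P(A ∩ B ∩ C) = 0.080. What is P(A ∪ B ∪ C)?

P(A ∪ B ∪ C) = 0.413 + 0.504 + 0.399 − 0.190 − 0.187 − 0.147 + 0.080 = 0.872

0.872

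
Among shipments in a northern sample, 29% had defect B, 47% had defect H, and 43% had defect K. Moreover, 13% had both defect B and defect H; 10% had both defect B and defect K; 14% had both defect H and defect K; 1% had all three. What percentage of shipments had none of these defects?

17%

P(at least one) = 29 + 47 + 43 − 13 − 10 − 14 + 1 = 83%
P(none) = 100% − 83% = 17%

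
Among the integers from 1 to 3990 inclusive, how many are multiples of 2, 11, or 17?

Inclusion–exclusion gives
⌊3990/2⌋ + ⌊3990/11⌋ + ⌊3990/17⌋ − ⌊3990/22⌋ − ⌊3990/34⌋ − ⌊3990/187⌋ + ⌊3990/374⌋ = 1995 + 362 + 234 − 181 − 117 − 21 + 10 = 2282

2282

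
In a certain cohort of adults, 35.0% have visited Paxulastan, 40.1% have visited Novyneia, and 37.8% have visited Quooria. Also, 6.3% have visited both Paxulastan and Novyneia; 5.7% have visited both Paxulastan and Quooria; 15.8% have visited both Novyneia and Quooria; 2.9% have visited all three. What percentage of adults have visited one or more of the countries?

P(≥1) = 35.0 + 40.1 + 37.8 − 6.3 − 5.7 − 15.8 + 2.9 = 88.0%

88.0%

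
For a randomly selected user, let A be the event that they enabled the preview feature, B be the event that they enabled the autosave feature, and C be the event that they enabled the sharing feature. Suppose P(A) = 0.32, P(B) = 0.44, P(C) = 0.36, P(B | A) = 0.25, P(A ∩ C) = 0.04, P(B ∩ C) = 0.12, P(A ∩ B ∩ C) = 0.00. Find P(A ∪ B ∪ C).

P(A ∩ B) = P(A)·P(B|A) = 0.32 × 0.25 = 0.08
Apply inclusion-exclusion:
P(A ∪ B ∪ C) = 0.32 + 0.44 + 0.36 − 0.08 − 0.04 − 0.12 + 0.00 = 0.88

0.88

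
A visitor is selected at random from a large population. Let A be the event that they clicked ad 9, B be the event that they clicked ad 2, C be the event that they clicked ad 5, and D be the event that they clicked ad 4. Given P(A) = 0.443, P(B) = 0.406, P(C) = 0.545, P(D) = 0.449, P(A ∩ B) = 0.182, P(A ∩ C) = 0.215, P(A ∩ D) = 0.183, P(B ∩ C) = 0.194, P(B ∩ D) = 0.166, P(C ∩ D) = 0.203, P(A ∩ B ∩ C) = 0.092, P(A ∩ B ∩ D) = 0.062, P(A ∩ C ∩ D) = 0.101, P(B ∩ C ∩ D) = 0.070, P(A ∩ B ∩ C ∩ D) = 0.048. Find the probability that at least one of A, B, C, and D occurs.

By inclusion-exclusion,
P(A ∪ B ∪ C ∪ D) = 0.443 + 0.406 + 0.545 + 0.449 − 0.182 − 0.215 − 0.183 − 0.194 − 0.166 − 0.203 + 0.092 + 0.062 + 0.101 + 0.070 − 0.048 = 0.977

0.977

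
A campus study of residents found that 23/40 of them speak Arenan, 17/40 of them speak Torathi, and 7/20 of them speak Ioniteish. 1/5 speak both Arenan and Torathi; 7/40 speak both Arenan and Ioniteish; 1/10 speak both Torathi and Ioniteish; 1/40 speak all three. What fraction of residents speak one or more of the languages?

By inclusion-exclusion,
P(union) = 23/40 + 17/40 + 7/20 − 1/5 − 7/40 − 1/10 + 1/40 = 9/10

9/10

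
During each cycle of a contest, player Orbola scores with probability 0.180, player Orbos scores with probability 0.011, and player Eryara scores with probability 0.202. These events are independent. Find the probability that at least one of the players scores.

0.35283796

Since the events are independent, P(none) is the product of the individual non-occurrence probabilities.
P(none) = (1 − 0.180) × (1 − 0.011) × (1 − 0.202) = 0.820 × 0.989 × 0.798 = 0.64716204
P(at least one) = 1 − 0.64716204 = 0.35283796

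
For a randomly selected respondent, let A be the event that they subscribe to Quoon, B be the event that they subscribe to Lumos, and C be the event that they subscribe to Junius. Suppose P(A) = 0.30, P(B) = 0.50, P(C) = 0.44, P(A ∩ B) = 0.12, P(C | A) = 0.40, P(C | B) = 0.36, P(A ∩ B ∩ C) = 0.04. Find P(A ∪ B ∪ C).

0.86

P(A ∩ C) = P(A)·P(C|A) = 0.30 × 0.40 = 0.12
P(B ∩ C) = P(B)·P(C|B) = 0.50 × 0.36 = 0.18
P(A ∪ B ∪ C) = 0.30 + 0.50 + 0.44 − 0.12 − 0.12 − 0.18 + 0.04 = 0.86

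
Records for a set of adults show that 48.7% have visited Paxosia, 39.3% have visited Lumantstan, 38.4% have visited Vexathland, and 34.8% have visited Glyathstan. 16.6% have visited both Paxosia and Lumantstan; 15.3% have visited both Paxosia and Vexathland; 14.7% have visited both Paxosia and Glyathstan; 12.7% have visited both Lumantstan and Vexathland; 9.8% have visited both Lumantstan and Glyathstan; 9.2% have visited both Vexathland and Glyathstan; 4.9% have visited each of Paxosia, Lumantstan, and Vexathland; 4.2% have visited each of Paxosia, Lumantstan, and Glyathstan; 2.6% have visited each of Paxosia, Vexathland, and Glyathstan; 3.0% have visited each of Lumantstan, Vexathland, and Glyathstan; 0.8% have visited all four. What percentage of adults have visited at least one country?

96.8%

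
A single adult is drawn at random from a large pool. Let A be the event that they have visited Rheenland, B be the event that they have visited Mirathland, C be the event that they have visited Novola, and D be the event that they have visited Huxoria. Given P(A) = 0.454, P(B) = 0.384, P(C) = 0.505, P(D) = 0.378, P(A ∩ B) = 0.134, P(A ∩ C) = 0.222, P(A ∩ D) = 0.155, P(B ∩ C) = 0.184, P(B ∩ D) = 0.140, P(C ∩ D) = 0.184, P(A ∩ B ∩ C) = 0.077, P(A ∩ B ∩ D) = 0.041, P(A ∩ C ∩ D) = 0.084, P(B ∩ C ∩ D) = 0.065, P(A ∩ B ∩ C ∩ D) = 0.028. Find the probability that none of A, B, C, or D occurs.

By inclusion-exclusion,
P(A ∪ B ∪ C ∪ D) = 0.454 + 0.384 + 0.505 + 0.378 − 0.134 − 0.222 − 0.155 − 0.184 − 0.140 − 0.184 + 0.077 + 0.041 + 0.084 + 0.065 − 0.028 = 0.941
P(none) = 1 − 0.941 = 0.059

0.059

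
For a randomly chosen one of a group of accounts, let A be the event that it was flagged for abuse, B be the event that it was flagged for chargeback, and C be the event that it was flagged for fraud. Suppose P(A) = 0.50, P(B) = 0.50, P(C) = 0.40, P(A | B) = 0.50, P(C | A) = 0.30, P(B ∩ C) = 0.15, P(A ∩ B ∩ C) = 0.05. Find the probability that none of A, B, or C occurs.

P(A ∩ B) = P(B)·P(A|B) = 0.50 × 0.50 = 0.25
P(A ∩ C) = P(A)·P(C|A) = 0.50 × 0.30 = 0.15
Inclusion–exclusion gives
P(A ∪ B ∪ C) = 0.50 + 0.50 + 0.40 − 0.25 − 0.15 − 0.15 + 0.05 = 0.90
P(none) = 1 − 0.90 = 0.10

0.10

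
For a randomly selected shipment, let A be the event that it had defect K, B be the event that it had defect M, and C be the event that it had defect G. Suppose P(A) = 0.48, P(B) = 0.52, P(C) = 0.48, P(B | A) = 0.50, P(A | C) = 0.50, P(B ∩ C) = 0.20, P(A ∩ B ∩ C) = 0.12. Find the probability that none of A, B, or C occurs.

0.08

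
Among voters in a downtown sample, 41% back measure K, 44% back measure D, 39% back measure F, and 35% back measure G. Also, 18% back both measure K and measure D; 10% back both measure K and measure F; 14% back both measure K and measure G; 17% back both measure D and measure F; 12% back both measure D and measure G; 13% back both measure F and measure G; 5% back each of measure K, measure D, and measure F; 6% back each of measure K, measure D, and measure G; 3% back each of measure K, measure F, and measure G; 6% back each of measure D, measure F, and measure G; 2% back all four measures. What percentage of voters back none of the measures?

7%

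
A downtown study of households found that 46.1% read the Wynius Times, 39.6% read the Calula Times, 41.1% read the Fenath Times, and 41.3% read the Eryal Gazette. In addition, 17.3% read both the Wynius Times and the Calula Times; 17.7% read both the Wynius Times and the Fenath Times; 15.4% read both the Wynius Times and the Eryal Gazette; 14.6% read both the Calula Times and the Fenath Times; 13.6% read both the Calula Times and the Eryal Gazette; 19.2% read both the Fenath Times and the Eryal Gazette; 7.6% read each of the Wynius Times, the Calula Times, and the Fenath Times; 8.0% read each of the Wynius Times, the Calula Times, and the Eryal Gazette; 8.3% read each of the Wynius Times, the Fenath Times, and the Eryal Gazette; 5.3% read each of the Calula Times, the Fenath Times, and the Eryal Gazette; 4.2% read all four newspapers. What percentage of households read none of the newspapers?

4.7%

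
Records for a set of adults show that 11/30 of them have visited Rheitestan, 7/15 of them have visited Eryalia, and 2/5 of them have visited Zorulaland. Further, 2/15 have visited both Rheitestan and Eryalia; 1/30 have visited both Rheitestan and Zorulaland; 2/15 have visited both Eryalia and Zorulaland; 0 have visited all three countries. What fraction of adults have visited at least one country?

14/15

By inclusion-exclusion,
P(≥1) = 11/30 + 7/15 + 2/5 − 2/15 − 1/30 − 2/15 + 0 = 14/15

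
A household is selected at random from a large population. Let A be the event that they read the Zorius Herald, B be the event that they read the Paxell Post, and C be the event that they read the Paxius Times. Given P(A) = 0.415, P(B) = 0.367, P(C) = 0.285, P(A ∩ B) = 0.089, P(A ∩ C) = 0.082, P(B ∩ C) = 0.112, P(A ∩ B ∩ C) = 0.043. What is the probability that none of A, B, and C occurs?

Apply inclusion-exclusion:
P(A ∪ B ∪ C) = 0.415 + 0.367 + 0.285 − 0.089 − 0.082 − 0.112 + 0.043 = 0.827
P(none) = 1 − 0.827 = 0.173

0.173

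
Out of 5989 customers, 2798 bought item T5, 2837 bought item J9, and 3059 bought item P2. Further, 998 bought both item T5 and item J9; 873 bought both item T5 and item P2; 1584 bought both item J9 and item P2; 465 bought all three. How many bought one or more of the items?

5704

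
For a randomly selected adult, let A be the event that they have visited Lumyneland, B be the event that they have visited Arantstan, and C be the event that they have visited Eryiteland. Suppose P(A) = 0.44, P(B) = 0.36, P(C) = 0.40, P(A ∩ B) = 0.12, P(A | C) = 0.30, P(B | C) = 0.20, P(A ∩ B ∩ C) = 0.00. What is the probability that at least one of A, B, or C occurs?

0.88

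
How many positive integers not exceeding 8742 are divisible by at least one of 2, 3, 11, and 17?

6249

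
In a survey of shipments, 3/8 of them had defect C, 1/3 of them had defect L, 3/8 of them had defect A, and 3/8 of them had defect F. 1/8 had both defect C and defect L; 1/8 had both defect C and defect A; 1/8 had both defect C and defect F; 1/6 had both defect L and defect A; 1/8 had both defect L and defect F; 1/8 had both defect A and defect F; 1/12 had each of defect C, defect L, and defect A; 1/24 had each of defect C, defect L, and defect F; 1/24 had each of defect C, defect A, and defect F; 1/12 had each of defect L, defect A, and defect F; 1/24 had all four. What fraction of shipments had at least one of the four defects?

P(at least one) = 3/8 + 1/3 + 3/8 + 3/8 − 1/8 − 1/8 − 1/8 − 1/6 − 1/8 − 1/8 + 1/12 + 1/24 + 1/24 + 1/12 − 1/24 = 7/8

7/8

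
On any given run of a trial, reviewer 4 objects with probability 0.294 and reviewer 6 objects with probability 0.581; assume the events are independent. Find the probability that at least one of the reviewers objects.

0.704186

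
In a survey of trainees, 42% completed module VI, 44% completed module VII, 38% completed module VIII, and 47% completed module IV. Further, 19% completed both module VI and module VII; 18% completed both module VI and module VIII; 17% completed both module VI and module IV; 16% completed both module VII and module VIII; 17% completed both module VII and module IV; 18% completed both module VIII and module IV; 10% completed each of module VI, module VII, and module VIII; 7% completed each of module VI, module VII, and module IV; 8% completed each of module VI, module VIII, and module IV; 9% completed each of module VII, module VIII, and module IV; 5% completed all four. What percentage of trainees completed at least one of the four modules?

P(union) = 42 + 44 + 38 + 47 − 19 − 18 − 17 − 16 − 17 − 18 + 10 + 7 + 8 + 9 − 5 = 95%

95%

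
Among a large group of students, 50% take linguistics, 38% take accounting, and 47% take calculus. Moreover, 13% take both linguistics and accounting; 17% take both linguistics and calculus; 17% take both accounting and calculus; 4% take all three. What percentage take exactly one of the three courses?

By inclusion–exclusion (exactly-one form):
P(exactly one) = 50 + 38 + 47 − 2·13 − 2·17 − 2·17 + 3·4 = 53%

53%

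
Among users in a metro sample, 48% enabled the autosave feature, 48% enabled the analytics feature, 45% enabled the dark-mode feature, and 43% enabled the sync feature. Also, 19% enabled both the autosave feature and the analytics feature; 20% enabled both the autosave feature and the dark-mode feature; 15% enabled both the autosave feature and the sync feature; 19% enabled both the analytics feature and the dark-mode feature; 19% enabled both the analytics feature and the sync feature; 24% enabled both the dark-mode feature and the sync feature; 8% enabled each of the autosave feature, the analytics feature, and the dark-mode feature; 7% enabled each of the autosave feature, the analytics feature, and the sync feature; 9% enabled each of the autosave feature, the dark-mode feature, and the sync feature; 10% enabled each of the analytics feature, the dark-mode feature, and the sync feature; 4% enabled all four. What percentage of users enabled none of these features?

P(≥1) = 48 + 48 + 45 + 43 − 19 − 20 − 15 − 19 − 19 − 24 + 8 + 7 + 9 + 10 − 4 = 98%
P(none) = 100% − 98% = 2%

2%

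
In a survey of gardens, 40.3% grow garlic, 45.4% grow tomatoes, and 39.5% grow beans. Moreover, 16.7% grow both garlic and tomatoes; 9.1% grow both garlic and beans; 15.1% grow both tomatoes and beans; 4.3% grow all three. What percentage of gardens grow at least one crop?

88.6%

Apply inclusion-exclusion:
P(union) = 40.3 + 45.4 + 39.5 − 16.7 − 9.1 − 15.1 + 4.3 = 88.6%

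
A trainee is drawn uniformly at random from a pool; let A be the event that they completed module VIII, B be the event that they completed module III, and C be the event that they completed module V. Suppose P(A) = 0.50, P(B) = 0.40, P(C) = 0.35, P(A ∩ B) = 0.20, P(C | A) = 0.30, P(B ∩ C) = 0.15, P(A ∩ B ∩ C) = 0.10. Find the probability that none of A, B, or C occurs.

P(A ∩ C) = P(A)·P(C|A) = 0.50 × 0.30 = 0.15
P(A ∪ B ∪ C) = 0.50 + 0.40 + 0.35 − 0.20 − 0.15 − 0.15 + 0.10 = 0.85
P(none) = 1 − 0.85 = 0.15

0.15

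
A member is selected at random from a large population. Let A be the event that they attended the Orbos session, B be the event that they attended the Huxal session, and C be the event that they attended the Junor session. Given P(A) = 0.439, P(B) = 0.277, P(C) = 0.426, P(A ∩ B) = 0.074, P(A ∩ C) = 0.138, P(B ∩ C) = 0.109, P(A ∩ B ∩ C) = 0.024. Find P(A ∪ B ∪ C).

0.845

Using inclusion–exclusion:
P(A ∪ B ∪ C) = 0.439 + 0.277 + 0.426 − 0.074 − 0.138 − 0.109 + 0.024 = 0.845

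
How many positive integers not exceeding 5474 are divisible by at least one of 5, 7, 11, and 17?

2262

⌊5474/5⌋ + ⌊5474/7⌋ + ⌊5474/11⌋ + ⌊5474/17⌋ − ⌊5474/35⌋ − ⌊5474/55⌋ − ⌊5474/85⌋ − ⌊5474/77⌋ − ⌊5474/119⌋ − ⌊5474/187⌋ + ⌊5474/385⌋ + ⌊5474/595⌋ + ⌊5474/935⌋ + ⌊5474/1309⌋ − ⌊5474/6545⌋ = 1094 + 782 + 497 + 322 − 156 − 99 − 64 − 71 − 46 − 29 + 14 + 9 + 5 + 4 − 0 = 2262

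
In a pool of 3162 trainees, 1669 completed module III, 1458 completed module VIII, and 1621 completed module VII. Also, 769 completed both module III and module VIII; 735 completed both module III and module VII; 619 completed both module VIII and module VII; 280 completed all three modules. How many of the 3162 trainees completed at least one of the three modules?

|at least one| = 1669 + 1458 + 1621 − 769 − 735 − 619 + 280 = 2905

2905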